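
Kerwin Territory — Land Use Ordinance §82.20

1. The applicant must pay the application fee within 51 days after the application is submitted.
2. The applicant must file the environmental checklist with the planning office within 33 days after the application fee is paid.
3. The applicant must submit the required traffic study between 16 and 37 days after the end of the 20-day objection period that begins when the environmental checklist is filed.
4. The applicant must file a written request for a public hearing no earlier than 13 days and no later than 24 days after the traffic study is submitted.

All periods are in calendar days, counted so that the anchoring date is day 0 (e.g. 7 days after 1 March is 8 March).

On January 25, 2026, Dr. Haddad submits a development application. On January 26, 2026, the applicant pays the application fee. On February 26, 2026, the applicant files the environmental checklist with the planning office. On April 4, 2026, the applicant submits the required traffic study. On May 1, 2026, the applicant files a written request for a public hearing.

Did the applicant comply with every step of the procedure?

(1) due by January 25, 2026 + 51 days = March 17, 2026; January 26, 2026 is within that limit.
(2) due by January 26, 2026 + 33 days = February 28, 2026; February 26, 2026 is within that limit.
(3) the permitted window runs from March 18, 2026 + 16 = April 3, 2026 to March 18, 2026 + 37 = April 24, 2026; April 4, 2026 falls inside that range.
(4) the permitted window runs from April 4, 2026 + 13 = April 17, 2026 to April 4, 2026 + 24 = April 28, 2026; May 1, 2026 is 3 days past the end of the window.
The procedure was therefore not followed at step 4.

No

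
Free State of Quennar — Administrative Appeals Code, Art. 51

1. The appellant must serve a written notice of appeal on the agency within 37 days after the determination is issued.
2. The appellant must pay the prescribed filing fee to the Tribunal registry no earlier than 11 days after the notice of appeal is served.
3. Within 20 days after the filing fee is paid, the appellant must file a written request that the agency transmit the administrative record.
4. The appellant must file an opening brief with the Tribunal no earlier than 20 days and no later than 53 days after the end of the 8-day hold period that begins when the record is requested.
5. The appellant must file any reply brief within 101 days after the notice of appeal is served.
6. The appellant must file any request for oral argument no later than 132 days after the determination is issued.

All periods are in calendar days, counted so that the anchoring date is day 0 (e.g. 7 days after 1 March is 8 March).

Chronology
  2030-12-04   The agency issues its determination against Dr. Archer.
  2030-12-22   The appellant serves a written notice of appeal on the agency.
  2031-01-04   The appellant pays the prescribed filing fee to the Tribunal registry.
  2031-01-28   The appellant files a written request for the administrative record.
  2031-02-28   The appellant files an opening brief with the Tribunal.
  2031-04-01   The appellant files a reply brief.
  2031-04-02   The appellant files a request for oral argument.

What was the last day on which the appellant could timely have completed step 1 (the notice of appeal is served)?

2031-01-10

Step 1 runs from 2030-12-04, when the determination is issued. 37 days after 2030-12-04 is 2031-01-10.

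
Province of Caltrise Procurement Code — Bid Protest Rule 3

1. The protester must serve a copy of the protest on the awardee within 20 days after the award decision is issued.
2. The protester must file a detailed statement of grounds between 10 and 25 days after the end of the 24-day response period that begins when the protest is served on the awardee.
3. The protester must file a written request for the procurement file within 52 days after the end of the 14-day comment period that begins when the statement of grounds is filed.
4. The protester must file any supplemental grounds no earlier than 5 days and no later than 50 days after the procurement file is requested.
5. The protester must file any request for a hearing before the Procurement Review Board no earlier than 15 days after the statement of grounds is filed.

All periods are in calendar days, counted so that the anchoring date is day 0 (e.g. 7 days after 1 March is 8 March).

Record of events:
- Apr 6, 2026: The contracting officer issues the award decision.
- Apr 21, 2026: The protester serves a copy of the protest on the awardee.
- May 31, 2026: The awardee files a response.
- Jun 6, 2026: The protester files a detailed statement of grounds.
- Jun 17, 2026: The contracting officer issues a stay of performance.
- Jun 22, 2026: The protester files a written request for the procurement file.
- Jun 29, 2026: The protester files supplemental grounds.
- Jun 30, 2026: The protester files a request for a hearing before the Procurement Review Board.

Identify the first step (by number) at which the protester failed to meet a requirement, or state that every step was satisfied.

Step 1 — counting 20 days from Apr 6, 2026 (when the award decision is issued) gives a deadline of Apr 26, 2026; completed Apr 21, 2026, before the deadline.
Step 2 — 10 and 25 days from May 15, 2026 (end of the 24-day response period, which began when the protest is served on the awardee on Apr 21, 2026) are May 25, 2026 and Jun 9, 2026 respectively; done Jun 6, 2026, which is between those dates.
Step 3 — counting 52 days from Jun 20, 2026 (end of the 14-day comment period, which began when the statement of grounds is filed on Jun 6, 2026) gives a deadline of Aug 11, 2026; done Jun 22, 2026 — timely.
Step 4 — 5 and 50 days from Jun 22, 2026 (when the procurement file is requested) are Jun 27, 2026 and Aug 11, 2026 respectively; done Jun 29, 2026, which is between those dates.
Step 5 — must wait 15 days from Jun 6, 2026 (when the statement of grounds is filed), so not before Jun 21, 2026; done Jun 30, 2026 — permitted.

None — every step was satisfied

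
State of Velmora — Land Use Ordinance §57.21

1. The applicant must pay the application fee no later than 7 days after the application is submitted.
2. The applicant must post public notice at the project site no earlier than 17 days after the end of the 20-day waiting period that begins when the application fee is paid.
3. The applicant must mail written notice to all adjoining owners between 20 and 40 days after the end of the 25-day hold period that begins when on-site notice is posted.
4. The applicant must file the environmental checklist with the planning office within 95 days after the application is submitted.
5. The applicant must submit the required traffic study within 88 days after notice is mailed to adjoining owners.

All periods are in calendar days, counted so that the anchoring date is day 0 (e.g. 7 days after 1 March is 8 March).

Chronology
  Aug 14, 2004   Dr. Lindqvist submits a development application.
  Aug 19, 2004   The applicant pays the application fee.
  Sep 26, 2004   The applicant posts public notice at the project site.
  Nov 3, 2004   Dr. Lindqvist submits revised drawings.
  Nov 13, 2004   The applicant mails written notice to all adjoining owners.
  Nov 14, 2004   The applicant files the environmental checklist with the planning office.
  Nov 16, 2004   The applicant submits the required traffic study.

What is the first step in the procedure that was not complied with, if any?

None — every step was satisfied

(1) due by Aug 14, 2004 + 7 days = Aug 21, 2004; Aug 19, 2004 is within that limit.
(2) permitted from Sep 8, 2004 + 17 days = Sep 25, 2004 onward; done Sep 26, 2004 — permitted.
(3) the permitted window runs from Oct 21, 2004 + 20 = Nov 10, 2004 to Oct 21, 2004 + 40 = Nov 30, 2004; Nov 13, 2004 falls inside that range.
(4) due by Aug 14, 2004 + 95 days = Nov 17, 2004; done Nov 14, 2004 — timely.
(5) due by Nov 13, 2004 + 88 days = Feb 9, 2005; completed Nov 16, 2004, before the deadline.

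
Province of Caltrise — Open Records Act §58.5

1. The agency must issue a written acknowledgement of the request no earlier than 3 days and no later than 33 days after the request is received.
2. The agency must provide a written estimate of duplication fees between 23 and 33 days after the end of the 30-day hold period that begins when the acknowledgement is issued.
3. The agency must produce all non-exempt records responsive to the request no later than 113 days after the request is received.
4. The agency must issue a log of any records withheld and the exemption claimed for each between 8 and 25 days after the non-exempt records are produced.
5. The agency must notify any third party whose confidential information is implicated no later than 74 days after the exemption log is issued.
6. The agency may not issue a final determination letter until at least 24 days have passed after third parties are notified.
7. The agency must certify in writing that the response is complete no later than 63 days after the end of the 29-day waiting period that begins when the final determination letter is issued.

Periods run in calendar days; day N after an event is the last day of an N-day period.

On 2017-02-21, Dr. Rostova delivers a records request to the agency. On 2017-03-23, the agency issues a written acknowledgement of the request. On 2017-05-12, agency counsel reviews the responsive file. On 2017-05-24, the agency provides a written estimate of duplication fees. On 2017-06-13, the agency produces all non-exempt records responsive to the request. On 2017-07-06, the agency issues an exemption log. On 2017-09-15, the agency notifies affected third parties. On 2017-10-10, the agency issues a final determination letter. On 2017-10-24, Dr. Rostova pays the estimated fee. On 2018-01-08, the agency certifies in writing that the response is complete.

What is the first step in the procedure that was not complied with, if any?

None — every step was satisfied

Step 1 — 3 and 33 days from 2017-02-21 (when the request is received) are 2017-02-24 and 2017-03-26 respectively; 2017-03-23 falls inside that range.
Step 2 — 23 and 33 days from 2017-04-22 (end of the 30-day hold period, which began when the acknowledgement is issued on 2017-03-23) are 2017-05-15 and 2017-05-25 respectively; 2017-05-24 falls inside that range.
Step 3 — counting 113 days from 2017-02-21 (when the request is received) gives a deadline of 2017-06-14; done 2017-06-13 — timely.
Step 4 — 8 and 25 days from 2017-06-13 (when the non-exempt records are produced) are 2017-06-21 and 2017-07-08 respectively; done 2017-07-06, which is between those dates.
Step 5 — counting 74 days from 2017-07-06 (when the exemption log is issued) gives a deadline of 2017-09-18; completed 2017-09-15, before the deadline.
Step 6 — must wait 24 days from 2017-09-15 (when third parties are notified), so not before 2017-10-09; done 2017-10-10 — permitted.
Step 7 — counting 63 days from 2017-11-08 (end of the 29-day waiting period, which began when the final determination letter is issued on 2017-10-10) gives a deadline of 2018-01-10; 2018-01-08 is within that limit.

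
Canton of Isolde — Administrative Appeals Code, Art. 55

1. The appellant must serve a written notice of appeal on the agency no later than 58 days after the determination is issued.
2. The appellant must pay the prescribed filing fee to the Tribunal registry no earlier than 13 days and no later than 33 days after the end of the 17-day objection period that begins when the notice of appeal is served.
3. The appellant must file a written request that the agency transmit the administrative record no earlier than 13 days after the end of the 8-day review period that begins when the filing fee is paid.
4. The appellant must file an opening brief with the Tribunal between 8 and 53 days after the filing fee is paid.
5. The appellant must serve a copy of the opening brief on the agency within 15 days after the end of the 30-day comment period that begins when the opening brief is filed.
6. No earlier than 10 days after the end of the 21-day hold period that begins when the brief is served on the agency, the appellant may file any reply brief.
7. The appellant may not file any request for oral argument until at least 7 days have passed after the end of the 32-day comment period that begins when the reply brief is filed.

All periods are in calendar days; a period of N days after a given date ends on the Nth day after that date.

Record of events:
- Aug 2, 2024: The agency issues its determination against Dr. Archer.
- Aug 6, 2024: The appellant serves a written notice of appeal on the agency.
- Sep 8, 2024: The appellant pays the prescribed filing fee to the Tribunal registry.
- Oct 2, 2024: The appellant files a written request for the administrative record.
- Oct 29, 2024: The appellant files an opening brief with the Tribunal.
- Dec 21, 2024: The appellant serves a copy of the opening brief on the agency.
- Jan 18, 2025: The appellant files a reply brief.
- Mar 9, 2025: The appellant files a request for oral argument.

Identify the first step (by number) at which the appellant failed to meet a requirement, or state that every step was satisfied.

Step 5

Step 1: 58 days after Aug 2, 2024 (when the determination is issued) is Sep 29, 2024; done Aug 6, 2024 — timely.
Step 2: the window is 13–33 days after Aug 23, 2024 (end of the 17-day objection period, which began when the notice of appeal is served on Aug 6, 2024), so Sep 5, 2024 through Sep 25, 2024; done Sep 8, 2024 — within the window.
Step 3: the earliest permitted date is 13 days after Sep 16, 2024 (end of the 8-day review period, which began when the filing fee is paid on Sep 8, 2024), i.e. Sep 29, 2024; done Oct 2, 2024 — permitted.
Step 4: the window is 8–53 days after Sep 8, 2024 (when the filing fee is paid), so Sep 16, 2024 through Oct 31, 2024; Oct 29, 2024 falls inside that range.
Step 5: 15 days after Nov 28, 2024 (end of the 30-day comment period, which began when the opening brief is filed on Oct 29, 2024) is Dec 13, 2024; done Dec 21, 2024 — 8 days late.
The analysis stops there.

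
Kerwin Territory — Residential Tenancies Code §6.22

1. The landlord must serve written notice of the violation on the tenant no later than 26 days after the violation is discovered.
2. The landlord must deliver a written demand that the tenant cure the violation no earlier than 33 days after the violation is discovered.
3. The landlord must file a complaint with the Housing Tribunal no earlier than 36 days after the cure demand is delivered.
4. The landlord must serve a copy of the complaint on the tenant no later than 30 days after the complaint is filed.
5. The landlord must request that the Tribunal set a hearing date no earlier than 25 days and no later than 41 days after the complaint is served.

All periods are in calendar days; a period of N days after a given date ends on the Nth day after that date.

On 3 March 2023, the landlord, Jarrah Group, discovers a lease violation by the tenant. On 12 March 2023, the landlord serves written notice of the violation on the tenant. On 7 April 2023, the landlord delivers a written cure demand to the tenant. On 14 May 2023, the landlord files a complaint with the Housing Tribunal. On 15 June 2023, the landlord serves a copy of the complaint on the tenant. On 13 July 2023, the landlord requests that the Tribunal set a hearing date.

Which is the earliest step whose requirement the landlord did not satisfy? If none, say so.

Step 4

Step 1 — counting 26 days from 3 March 2023 (when the violation is discovered) gives a deadline of 29 March 2023; completed 12 March 2023, before the deadline.
Step 2 — must wait 33 days from 3 March 2023 (when the violation is discovered), so not before 5 April 2023; done 7 April 2023 — permitted.
Step 3 — must wait 36 days from 7 April 2023 (when the cure demand is delivered), so not before 13 May 2023; done 14 May 2023, after the minimum wait.
Step 4 — counting 30 days from 14 May 2023 (when the complaint is filed) gives a deadline of 13 June 2023; done 15 June 2023 — 2 days late.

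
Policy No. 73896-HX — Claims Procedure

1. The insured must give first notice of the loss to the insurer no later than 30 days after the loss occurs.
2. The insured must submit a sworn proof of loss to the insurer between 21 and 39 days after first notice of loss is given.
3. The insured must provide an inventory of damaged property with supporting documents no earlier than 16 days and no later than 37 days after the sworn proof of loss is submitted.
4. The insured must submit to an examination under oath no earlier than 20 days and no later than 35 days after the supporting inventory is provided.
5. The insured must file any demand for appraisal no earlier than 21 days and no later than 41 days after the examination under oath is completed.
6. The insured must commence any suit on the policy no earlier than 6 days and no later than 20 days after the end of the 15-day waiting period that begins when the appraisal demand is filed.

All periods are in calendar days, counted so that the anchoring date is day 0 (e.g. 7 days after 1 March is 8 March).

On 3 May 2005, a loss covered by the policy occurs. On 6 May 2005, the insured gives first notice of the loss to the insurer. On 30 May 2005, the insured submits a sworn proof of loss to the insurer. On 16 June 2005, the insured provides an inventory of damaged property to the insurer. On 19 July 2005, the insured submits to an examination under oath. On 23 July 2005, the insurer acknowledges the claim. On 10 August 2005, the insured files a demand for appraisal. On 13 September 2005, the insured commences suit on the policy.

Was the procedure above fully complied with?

Yes

Step 1 — counting 30 days from 3 May 2005 (when the loss occurs) gives a deadline of 2 June 2005; done 6 May 2005 — timely.
Step 2 — 21 and 39 days from 6 May 2005 (when first notice of loss is given) are 27 May 2005 and 14 June 2005 respectively; done 30 May 2005, which is between those dates.
Step 3 — 16 and 37 days from 30 May 2005 (when the sworn proof of loss is submitted) are 15 June 2005 and 6 July 2005 respectively; 16 June 2005 falls inside that range.
Step 4 — 20 and 35 days from 16 June 2005 (when the supporting inventory is provided) are 6 July 2005 and 21 July 2005 respectively; 19 July 2005 falls inside that range.
Step 5 — 21 and 41 days from 19 July 2005 (when the examination under oath is completed) are 9 August 2005 and 29 August 2005 respectively; 10 August 2005 falls inside that range.
Step 6 — 6 and 20 days from 25 August 2005 (end of the 15-day waiting period, which began when the appraisal demand is filed on 10 August 2005) are 31 August 2005 and 14 September 2005 respectively; done 13 September 2005, which is between those dates.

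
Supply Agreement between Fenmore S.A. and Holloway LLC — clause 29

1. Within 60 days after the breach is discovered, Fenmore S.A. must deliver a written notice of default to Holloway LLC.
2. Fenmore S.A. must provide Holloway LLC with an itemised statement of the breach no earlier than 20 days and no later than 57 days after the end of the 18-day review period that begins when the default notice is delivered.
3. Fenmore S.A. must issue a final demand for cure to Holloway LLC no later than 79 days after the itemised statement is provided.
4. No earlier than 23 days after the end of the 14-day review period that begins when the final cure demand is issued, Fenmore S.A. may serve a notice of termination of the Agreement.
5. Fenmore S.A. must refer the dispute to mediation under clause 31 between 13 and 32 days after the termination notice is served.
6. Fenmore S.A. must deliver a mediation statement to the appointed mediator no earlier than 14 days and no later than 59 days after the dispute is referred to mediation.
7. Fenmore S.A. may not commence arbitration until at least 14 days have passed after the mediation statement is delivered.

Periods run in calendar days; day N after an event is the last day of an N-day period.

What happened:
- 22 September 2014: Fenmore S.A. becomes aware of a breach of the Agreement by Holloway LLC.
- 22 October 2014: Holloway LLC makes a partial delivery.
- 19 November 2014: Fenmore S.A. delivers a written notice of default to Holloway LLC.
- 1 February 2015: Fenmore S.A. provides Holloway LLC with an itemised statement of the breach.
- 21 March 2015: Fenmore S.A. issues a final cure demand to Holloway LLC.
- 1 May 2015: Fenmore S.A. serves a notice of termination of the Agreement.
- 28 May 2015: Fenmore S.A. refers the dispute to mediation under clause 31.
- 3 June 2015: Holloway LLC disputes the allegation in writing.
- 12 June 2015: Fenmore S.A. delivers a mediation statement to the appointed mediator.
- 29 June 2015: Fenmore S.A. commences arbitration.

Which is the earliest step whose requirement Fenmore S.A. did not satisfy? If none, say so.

None — every step was satisfied

Step 1: 60 days after 22 September 2014 (when the breach is discovered) is 21 November 2014; 19 November 2014 is within that limit.
Step 2: the window is 20–57 days after 7 December 2014 (end of the 18-day review period, which began when the default notice is delivered on 19 November 2014), so 27 December 2014 through 2 February 2015; done 1 February 2015, which is between those dates.
Step 3: 79 days after 1 February 2015 (when the itemised statement is provided) is 21 April 2015; done 21 March 2015 — timely.
Step 4: the earliest permitted date is 23 days after 4 April 2015 (end of the 14-day review period, which began when the final cure demand is issued on 21 March 2015), i.e. 27 April 2015; done 1 May 2015 — permitted.
Step 5: the window is 13–32 days after 1 May 2015 (when the termination notice is served), so 14 May 2015 through 2 June 2015; 28 May 2015 falls inside that range.
Step 6: the window is 14–59 days after 28 May 2015 (when the dispute is referred to mediation), so 11 June 2015 through 26 July 2015; done 12 June 2015, which is between those dates.
Step 7: the earliest permitted date is 14 days after 12 June 2015 (when the mediation statement is delivered), i.e. 26 June 2015; done 29 June 2015, after the minimum wait.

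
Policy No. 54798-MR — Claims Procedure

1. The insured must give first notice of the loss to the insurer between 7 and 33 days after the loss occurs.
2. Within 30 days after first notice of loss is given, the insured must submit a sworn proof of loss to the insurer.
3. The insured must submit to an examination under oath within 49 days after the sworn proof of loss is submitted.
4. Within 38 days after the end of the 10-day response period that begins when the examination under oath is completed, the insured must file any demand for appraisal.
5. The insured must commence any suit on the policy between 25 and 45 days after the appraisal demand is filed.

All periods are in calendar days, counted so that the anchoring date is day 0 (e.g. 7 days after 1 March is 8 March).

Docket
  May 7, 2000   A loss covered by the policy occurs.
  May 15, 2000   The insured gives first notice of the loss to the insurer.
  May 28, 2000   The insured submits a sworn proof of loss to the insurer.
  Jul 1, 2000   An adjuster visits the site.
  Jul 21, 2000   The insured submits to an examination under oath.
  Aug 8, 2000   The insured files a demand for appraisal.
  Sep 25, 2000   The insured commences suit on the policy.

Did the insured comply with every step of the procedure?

No

(1) the permitted window runs from May 7, 2000 + 7 = May 14, 2000 to May 7, 2000 + 33 = Jun 9, 2000; May 15, 2000 falls inside that range.
(2) due by May 15, 2000 + 30 days = Jun 14, 2000; done May 28, 2000 — timely.
(3) due by May 28, 2000 + 49 days = Jul 16, 2000; done Jul 21, 2000 — 5 days late.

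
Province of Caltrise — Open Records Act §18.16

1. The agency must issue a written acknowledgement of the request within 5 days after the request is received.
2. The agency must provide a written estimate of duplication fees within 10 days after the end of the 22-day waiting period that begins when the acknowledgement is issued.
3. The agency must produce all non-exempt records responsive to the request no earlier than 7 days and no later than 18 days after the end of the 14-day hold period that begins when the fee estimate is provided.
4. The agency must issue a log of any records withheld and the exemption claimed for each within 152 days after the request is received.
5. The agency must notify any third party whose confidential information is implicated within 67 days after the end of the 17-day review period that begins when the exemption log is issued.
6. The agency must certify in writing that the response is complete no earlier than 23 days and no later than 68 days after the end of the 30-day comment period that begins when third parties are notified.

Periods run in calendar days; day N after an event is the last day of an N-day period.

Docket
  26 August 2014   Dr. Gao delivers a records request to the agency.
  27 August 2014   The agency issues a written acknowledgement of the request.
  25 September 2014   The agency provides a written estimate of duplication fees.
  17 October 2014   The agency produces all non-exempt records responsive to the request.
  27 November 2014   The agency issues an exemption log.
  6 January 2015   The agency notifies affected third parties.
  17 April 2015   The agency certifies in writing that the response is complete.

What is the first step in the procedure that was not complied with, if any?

(1) due by 26 August 2014 + 5 days = 31 August 2014; done 27 August 2014 — timely.
(2) due by 18 September 2014 + 10 days = 28 September 2014; done 25 September 2014 — timely.
(3) the permitted window runs from 9 October 2014 + 7 = 16 October 2014 to 9 October 2014 + 18 = 27 October 2014; done 17 October 2014, which is between those dates.
(4) due by 26 August 2014 + 152 days = 25 January 2015; completed 27 November 2014, before the deadline.
(5) due by 14 December 2014 + 67 days = 19 February 2015; completed 6 January 2015, before the deadline.
(6) the permitted window runs from 5 February 2015 + 23 = 28 February 2015 to 5 February 2015 + 68 = 14 April 2015; done 17 April 2015 — 3 days after the window closed.

Step 6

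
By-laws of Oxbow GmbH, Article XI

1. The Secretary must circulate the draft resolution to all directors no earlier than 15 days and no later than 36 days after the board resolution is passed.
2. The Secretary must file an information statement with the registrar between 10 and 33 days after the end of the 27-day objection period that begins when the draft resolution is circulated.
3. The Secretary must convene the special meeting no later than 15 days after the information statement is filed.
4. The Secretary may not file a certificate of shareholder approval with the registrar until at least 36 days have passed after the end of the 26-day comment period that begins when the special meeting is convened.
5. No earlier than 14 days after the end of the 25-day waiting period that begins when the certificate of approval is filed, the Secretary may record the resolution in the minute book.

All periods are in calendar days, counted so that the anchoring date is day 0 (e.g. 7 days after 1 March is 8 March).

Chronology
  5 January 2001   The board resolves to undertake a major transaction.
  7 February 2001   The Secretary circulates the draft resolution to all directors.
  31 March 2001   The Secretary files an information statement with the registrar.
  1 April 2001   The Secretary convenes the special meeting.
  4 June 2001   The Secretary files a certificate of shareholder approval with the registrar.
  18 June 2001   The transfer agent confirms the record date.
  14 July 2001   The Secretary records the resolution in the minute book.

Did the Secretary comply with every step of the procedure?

Yes

Step 1: the window is 15–36 days after 5 January 2001 (when the board resolution is passed), so 20 January 2001 through 10 February 2001; done 7 February 2001 — within the window.
Step 2: the window is 10–33 days after 6 March 2001 (end of the 27-day objection period, which began when the draft resolution is circulated on 7 February 2001), so 16 March 2001 through 8 April 2001; done 31 March 2001 — within the window.
Step 3: 15 days after 31 March 2001 (when the information statement is filed) is 15 April 2001; 1 April 2001 is within that limit.
Step 4: the earliest permitted date is 36 days after 27 April 2001 (end of the 26-day comment period, which began when the special meeting is convened on 1 April 2001), i.e. 2 June 2001; done 4 June 2001, after the minimum wait.
Step 5: the earliest permitted date is 14 days after 29 June 2001 (end of the 25-day waiting period, which began when the certificate of approval is filed on 4 June 2001), i.e. 13 July 2001; done 14 July 2001 — permitted.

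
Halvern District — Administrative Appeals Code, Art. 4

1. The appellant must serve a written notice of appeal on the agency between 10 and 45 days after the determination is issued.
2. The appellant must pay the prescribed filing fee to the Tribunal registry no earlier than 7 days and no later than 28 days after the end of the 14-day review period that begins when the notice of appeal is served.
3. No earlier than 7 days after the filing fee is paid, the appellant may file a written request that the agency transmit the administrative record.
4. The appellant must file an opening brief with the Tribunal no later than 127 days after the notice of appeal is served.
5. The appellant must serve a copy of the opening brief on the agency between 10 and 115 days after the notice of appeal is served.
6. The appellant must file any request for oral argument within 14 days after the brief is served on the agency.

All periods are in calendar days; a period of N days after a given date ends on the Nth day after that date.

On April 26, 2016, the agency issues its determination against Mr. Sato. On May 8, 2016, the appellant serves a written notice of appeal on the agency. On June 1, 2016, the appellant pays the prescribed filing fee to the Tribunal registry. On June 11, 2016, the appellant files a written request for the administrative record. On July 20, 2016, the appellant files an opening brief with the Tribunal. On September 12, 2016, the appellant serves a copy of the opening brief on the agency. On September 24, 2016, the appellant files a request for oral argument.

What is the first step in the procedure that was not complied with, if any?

Step 5

Step 1: the window is 10–45 days after April 26, 2016 (when the determination is issued), so May 6, 2016 through June 10, 2016; May 8, 2016 falls inside that range.
Step 2: the window is 7–28 days after May 22, 2016 (end of the 14-day review period, which began when the notice of appeal is served on May 8, 2016), so May 29, 2016 through June 19, 2016; done June 1, 2016, which is between those dates.
Step 3: the earliest permitted date is 7 days after June 1, 2016 (when the filing fee is paid), i.e. June 8, 2016; done June 11, 2016, after the minimum wait.
Step 4: 127 days after May 8, 2016 (when the notice of appeal is served) is September 12, 2016; July 20, 2016 is within that limit.
Step 5: the window is 10–115 days after May 8, 2016 (when the notice of appeal is served), so May 18, 2016 through August 31, 2016; September 12, 2016 is 12 days past the end of the window.
That is the first point of non-compliance.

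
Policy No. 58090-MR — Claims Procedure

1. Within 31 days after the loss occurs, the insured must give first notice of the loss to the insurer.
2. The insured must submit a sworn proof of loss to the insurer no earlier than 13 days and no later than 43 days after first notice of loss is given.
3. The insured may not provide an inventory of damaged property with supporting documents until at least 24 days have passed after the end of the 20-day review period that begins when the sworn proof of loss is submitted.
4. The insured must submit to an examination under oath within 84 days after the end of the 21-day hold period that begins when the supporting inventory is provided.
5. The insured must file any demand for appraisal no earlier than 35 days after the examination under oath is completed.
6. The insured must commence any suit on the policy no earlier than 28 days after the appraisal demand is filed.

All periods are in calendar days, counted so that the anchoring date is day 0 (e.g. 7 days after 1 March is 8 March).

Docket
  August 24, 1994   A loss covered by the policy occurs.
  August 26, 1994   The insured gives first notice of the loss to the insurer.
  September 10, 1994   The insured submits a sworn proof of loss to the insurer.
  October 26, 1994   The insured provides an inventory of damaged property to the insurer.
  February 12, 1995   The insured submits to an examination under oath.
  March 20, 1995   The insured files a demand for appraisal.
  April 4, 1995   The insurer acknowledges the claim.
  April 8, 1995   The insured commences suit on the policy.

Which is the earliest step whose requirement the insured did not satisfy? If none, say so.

Step 1 — counting 31 days from August 24, 1994 (when the loss occurs) gives a deadline of September 24, 1994; August 26, 1994 is within that limit.
Step 2 — 13 and 43 days from August 26, 1994 (when first notice of loss is given) are September 8, 1994 and October 8, 1994 respectively; done September 10, 1994, which is between those dates.
Step 3 — must wait 24 days from September 30, 1994 (end of the 20-day review period, which began when the sworn proof of loss is submitted on September 10, 1994), so not before October 24, 1994; done October 26, 1994, after the minimum wait.
Step 4 — counting 84 days from November 16, 1994 (end of the 21-day hold period, which began when the supporting inventory is provided on October 26, 1994) gives a deadline of February 8, 1995; not done until February 12, 1995, 4 days after the deadline.

Step 4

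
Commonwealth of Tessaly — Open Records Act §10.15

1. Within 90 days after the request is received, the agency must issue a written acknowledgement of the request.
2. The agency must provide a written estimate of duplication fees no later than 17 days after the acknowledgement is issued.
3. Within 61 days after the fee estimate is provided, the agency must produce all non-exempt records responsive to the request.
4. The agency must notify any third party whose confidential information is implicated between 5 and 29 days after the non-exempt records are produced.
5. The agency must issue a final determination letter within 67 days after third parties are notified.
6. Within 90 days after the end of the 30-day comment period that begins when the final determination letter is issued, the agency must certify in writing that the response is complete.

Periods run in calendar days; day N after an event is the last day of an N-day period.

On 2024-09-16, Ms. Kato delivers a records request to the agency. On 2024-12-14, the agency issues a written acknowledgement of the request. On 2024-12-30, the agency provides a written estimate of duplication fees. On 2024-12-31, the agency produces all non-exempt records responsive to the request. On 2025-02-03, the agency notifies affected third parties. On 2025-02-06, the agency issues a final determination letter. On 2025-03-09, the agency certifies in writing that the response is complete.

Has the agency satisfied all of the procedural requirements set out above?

No

Step 1: 90 days after 2024-09-16 (when the request is received) is 2024-12-15; 2024-12-14 is within that limit.
Step 2: 17 days after 2024-12-14 (when the acknowledgement is issued) is 2024-12-31; 2024-12-30 is within that limit.
Step 3: 61 days after 2024-12-30 (when the fee estimate is provided) is 2025-03-01; done 2024-12-31 — timely.
Step 4: the window is 5–29 days after 2024-12-31 (when the non-exempt records are produced), so 2025-01-05 through 2025-01-29; 2025-02-03 is 5 days past the end of the window.
Later steps need not be reached.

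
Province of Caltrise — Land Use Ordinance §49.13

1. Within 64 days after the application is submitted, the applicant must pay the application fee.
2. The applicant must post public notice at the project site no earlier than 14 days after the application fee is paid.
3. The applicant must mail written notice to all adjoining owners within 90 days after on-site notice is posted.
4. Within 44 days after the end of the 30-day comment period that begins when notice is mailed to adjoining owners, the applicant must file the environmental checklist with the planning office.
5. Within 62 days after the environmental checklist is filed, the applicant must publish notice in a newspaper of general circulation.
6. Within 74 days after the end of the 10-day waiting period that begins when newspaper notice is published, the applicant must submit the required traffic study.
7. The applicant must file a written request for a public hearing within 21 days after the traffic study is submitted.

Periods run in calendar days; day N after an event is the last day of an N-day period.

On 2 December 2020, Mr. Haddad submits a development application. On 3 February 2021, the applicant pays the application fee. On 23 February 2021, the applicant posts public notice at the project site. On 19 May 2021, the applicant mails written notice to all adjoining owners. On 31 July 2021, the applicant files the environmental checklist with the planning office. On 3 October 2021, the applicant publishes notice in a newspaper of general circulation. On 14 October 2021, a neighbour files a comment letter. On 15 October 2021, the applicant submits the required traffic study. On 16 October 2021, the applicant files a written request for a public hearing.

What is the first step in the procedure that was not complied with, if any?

Step 1 — counting 64 days from 2 December 2020 (when the application is submitted) gives a deadline of 4 February 2021; done 3 February 2021 — timely.
Step 2 — must wait 14 days from 3 February 2021 (when the application fee is paid), so not before 17 February 2021; 23 February 2021 is on or after that date.
Step 3 — counting 90 days from 23 February 2021 (when on-site notice is posted) gives a deadline of 24 May 2021; 19 May 2021 is within that limit.
Step 4 — counting 44 days from 18 June 2021 (end of the 30-day comment period, which began when notice is mailed to adjoining owners on 19 May 2021) gives a deadline of 1 August 2021; completed 31 July 2021, before the deadline.
Step 5 — counting 62 days from 31 July 2021 (when the environmental checklist is filed) gives a deadline of 1 October 2021; done 3 October 2021 — 2 days late.
No need to go further; step 5 was not satisfied.

Step 5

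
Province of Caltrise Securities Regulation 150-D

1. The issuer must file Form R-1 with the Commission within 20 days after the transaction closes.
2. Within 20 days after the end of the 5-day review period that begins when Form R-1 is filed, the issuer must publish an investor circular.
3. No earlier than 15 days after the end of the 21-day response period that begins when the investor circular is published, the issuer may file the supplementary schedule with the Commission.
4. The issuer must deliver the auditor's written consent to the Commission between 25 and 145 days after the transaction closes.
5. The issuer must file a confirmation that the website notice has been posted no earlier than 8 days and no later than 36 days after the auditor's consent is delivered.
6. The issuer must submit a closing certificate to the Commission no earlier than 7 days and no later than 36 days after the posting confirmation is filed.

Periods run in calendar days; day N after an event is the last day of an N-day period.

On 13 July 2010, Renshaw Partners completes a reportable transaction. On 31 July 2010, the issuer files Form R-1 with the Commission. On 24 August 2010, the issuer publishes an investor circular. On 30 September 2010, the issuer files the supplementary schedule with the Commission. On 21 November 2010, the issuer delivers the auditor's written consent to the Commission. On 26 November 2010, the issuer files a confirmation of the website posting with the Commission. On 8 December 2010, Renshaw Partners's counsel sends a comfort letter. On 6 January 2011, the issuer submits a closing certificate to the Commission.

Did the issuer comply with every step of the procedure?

No

Step 1: 20 days after 13 July 2010 (when the transaction closes) is 2 August 2010; completed 31 July 2010, before the deadline.
Step 2: 20 days after 5 August 2010 (end of the 5-day review period, which began when Form R-1 is filed on 31 July 2010) is 25 August 2010; completed 24 August 2010, before the deadline.
Step 3: the earliest permitted date is 15 days after 14 September 2010 (end of the 21-day response period, which began when the investor circular is published on 24 August 2010), i.e. 29 September 2010; 30 September 2010 is on or after that date.
Step 4: the window is 25–145 days after 13 July 2010 (when the transaction closes), so 7 August 2010 through 5 December 2010; 21 November 2010 falls inside that range.
Step 5: the window is 8–36 days after 21 November 2010 (when the auditor's consent is delivered), so 29 November 2010 through 27 December 2010; 26 November 2010 is 3 days too early.
The analysis stops there.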